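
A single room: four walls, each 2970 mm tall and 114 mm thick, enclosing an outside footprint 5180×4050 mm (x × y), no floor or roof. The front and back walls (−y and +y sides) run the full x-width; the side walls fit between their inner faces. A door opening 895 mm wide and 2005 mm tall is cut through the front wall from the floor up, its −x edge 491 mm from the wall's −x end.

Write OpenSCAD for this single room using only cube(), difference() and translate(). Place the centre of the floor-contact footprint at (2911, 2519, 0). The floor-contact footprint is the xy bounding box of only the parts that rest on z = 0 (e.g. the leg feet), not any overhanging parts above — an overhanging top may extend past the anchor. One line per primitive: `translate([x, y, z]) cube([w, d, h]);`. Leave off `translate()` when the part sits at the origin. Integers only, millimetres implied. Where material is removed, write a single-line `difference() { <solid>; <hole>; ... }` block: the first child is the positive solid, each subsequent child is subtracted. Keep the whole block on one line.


difference() { translate([321, 494, 0]) cube([5180, 114, 2970]); translate([812, 494, 0]) cube([895, 114, 2005]); }
translate([321, 4430, 0]) cube([5180, 114, 2970]);
translate([321, 608, 0]) cube([114, 3822, 2970]);
translate([5387, 608, 0]) cube([114, 3822, 2970]);


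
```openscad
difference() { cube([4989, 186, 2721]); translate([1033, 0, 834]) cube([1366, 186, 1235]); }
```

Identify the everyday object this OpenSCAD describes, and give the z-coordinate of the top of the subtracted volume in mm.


A wall with a window opening. The window head height is 2069 mm.

A wall with a rectangular opening subtracted — a window. Sill at z = 834, opening 1235 mm tall, so the head is at 834 + 1235 = 2069 mm.


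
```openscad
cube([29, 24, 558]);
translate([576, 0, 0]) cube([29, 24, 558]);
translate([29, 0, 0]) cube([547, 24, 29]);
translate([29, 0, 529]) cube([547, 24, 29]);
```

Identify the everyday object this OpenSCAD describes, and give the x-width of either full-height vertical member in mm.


A picture frame. The border width is 29 mm.

Four thin pieces enclosing a rectangular opening — a picture frame. The two full-height stiles are 558 mm tall; the top rail sits at z = 529 and is 29 mm tall, so the border above the opening is 558 − 529 = 29 mm, matching the stile x-width.


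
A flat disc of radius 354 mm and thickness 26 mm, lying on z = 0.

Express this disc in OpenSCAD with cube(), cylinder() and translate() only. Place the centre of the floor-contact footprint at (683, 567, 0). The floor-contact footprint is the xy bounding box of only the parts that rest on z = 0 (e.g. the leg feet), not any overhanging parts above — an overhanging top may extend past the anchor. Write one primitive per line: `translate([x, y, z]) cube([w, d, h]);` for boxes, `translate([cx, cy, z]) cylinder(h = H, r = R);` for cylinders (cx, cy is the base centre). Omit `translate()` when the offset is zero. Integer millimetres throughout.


translate([683, 567, 0]) cylinder(h = 26, r = 354);


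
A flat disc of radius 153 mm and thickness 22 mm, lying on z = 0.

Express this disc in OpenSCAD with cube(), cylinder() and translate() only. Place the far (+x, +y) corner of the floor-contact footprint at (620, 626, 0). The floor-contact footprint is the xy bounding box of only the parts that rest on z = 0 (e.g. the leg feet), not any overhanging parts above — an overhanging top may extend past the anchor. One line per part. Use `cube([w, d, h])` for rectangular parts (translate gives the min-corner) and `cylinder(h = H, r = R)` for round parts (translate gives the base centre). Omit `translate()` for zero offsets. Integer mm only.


translate([467, 473, 0]) cylinder(h = 22, r = 153);


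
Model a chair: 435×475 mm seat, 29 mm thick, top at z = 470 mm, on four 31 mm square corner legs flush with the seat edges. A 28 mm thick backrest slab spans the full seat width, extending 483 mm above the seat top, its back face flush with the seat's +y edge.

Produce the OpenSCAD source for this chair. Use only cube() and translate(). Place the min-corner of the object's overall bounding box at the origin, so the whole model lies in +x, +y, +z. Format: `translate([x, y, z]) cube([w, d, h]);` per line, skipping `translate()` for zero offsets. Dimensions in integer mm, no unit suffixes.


// leg_h = 470 - 29 = 441
translate([0, 0, 441]) cube([435, 475, 29]);
cube([31, 31, 441]);
translate([404, 0, 0]) cube([31, 31, 441]);
translate([0, 444, 0]) cube([31, 31, 441]);
translate([404, 444, 0]) cube([31, 31, 441]);
translate([0, 447, 470]) cube([435, 28, 483]);


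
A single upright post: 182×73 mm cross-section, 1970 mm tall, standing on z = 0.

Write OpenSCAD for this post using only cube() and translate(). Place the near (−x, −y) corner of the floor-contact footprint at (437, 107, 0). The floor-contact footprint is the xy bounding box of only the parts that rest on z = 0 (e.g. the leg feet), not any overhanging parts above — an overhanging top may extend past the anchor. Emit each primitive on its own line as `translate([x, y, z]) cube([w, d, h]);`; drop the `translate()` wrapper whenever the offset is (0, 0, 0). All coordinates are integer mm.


translate([437, 107, 0]) cube([182, 73, 1970]);


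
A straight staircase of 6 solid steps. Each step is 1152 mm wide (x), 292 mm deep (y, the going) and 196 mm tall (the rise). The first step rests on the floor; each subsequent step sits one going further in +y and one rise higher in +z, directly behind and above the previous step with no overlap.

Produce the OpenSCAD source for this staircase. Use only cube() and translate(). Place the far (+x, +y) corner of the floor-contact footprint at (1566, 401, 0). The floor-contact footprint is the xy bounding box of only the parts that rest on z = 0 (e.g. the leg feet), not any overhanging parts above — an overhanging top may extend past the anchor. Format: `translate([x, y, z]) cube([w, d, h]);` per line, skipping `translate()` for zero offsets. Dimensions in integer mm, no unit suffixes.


translate([414, 109, 0]) cube([1152, 292, 196]);
translate([414, 401, 196]) cube([1152, 292, 196]);
translate([414, 693, 392]) cube([1152, 292, 196]);
translate([414, 985, 588]) cube([1152, 292, 196]);
translate([414, 1277, 784]) cube([1152, 292, 196]);
translate([414, 1569, 980]) cube([1152, 292, 196]);


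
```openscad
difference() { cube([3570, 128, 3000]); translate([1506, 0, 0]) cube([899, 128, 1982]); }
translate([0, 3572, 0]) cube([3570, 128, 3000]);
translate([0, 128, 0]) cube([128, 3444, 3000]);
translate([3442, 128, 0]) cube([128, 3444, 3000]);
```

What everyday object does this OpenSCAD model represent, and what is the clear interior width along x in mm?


A single room. The interior width is 3314 mm.

Four walls enclosing a rectangle with a door in the front wall — a room. Outside width 3570 minus two 128 mm walls gives 3314 mm.


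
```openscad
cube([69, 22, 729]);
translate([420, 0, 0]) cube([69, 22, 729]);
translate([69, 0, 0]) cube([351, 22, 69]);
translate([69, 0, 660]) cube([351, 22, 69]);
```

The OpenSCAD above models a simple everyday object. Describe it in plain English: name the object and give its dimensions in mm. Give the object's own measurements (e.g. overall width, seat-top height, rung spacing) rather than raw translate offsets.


A rectangular picture frame lying in the x–z plane (depth along y). The opening is 351 mm wide (x) by 591 mm tall (z), surrounded by a border 69 mm wide on all four sides. The frame is 22 mm deep and is made of two full-height vertical stiles with two horizontal rails fitted between them.


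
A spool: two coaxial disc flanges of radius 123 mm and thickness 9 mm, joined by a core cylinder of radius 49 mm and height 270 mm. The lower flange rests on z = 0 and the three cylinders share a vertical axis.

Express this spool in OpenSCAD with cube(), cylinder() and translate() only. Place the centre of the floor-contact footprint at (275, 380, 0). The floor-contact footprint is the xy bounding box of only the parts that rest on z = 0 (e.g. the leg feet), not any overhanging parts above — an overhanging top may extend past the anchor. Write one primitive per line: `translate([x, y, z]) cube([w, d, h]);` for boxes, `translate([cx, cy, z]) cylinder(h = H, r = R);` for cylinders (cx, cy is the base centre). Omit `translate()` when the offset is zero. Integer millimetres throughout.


translate([275, 380, 0]) cylinder(h = 9, r = 123);
translate([275, 380, 9]) cylinder(h = 270, r = 49);
translate([275, 380, 279]) cylinder(h = 9, r = 123);


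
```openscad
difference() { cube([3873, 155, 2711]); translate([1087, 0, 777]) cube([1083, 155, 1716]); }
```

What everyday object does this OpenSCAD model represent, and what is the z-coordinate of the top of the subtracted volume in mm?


A wall with a window opening. The window head height is 2493 mm.

A wall with a rectangular opening subtracted — a window. Sill at z = 777, opening 1716 mm tall, so the head is at 777 + 1716 = 2493 mm.


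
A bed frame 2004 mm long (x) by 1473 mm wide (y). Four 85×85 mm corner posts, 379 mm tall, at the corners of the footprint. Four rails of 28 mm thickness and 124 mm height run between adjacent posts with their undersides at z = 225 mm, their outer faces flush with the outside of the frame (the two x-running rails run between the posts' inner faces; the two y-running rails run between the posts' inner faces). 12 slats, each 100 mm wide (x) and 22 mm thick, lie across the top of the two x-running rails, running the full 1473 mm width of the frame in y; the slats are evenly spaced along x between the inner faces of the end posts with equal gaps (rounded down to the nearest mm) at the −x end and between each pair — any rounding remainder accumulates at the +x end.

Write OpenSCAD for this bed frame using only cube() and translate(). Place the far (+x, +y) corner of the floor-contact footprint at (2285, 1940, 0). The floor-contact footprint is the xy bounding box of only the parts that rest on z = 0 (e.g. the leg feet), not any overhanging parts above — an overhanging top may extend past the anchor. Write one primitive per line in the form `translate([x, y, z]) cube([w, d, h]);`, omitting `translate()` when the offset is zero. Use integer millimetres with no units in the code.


// slat z = rail_z + rail_h = 225 + 124 = 349
// slat gap = ⌊(1834 − 12·100) / 13⌋ = 48
translate([281, 467, 0]) cube([85, 85, 379]);
translate([281, 1855, 0]) cube([85, 85, 379]);
translate([2200, 467, 0]) cube([85, 85, 379]);
translate([2200, 1855, 0]) cube([85, 85, 379]);
translate([366, 467, 225]) cube([1834, 28, 124]);
translate([366, 1912, 225]) cube([1834, 28, 124]);
translate([281, 552, 225]) cube([28, 1303, 124]);
translate([2257, 552, 225]) cube([28, 1303, 124]);
translate([414, 467, 349]) cube([100, 1473, 22]);
translate([562, 467, 349]) cube([100, 1473, 22]);
translate([710, 467, 349]) cube([100, 1473, 22]);
translate([858, 467, 349]) cube([100, 1473, 22]);
translate([1006, 467, 349]) cube([100, 1473, 22]);
translate([1154, 467, 349]) cube([100, 1473, 22]);
translate([1302, 467, 349]) cube([100, 1473, 22]);
translate([1450, 467, 349]) cube([100, 1473, 22]);
translate([1598, 467, 349]) cube([100, 1473, 22]);
translate([1746, 467, 349]) cube([100, 1473, 22]);
translate([1894, 467, 349]) cube([100, 1473, 22]);
translate([2042, 467, 349]) cube([100, 1473, 22]);


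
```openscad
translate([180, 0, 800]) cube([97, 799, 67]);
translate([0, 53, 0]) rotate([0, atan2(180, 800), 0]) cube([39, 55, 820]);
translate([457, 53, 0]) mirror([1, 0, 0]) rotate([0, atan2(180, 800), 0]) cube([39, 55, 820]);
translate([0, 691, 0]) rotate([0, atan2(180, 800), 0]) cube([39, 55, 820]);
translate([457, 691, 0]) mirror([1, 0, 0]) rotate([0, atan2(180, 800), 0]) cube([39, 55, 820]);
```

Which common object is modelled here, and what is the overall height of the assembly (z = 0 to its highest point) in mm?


A sawhorse. The overall height is 867 mm.

A beam across two mirrored pairs of raked legs — a sawhorse. The beam's underside is at z = 800 (matching the legs' vertical rise in atan2(180, 800)) and the beam is 67 mm tall, so its top is at 800 + 67 = 867 mm. The raked legs top out at the beam's underside, so that is the highest point.


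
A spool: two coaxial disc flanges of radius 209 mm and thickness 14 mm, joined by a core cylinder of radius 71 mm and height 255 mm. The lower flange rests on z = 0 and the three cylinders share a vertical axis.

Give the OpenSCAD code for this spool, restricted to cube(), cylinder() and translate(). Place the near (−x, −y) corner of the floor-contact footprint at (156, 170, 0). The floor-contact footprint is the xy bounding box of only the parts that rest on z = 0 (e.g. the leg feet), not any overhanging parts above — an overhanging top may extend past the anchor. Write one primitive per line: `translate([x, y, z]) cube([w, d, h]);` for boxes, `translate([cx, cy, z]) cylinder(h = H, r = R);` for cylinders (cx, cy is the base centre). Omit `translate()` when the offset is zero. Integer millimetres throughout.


translate([365, 379, 0]) cylinder(h = 14, r = 209);
translate([365, 379, 14]) cylinder(h = 255, r = 71);
translate([365, 379, 269]) cylinder(h = 14, r = 209);


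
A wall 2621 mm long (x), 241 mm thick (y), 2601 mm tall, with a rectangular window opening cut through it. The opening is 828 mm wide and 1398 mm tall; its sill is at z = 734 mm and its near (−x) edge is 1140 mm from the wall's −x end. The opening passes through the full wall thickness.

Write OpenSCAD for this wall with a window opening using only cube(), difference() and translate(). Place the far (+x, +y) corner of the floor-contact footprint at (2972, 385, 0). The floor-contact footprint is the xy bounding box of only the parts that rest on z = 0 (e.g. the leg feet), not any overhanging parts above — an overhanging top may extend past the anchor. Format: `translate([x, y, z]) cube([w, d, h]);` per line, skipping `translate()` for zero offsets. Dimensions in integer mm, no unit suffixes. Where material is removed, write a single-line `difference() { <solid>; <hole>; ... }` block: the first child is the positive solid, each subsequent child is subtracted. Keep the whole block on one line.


difference() { translate([351, 144, 0]) cube([2621, 241, 2601]); translate([1491, 144, 734]) cube([828, 241, 1398]); }


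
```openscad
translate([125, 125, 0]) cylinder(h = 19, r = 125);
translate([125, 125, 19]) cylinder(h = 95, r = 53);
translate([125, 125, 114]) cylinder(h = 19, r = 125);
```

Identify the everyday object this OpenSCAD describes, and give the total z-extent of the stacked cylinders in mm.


A spool. The overall height is 133 mm.

Three coaxial cylinders, large–small–large — a spool. Two 19 mm flanges and a 95 mm core give 19 + 95 + 19 = 133 mm.


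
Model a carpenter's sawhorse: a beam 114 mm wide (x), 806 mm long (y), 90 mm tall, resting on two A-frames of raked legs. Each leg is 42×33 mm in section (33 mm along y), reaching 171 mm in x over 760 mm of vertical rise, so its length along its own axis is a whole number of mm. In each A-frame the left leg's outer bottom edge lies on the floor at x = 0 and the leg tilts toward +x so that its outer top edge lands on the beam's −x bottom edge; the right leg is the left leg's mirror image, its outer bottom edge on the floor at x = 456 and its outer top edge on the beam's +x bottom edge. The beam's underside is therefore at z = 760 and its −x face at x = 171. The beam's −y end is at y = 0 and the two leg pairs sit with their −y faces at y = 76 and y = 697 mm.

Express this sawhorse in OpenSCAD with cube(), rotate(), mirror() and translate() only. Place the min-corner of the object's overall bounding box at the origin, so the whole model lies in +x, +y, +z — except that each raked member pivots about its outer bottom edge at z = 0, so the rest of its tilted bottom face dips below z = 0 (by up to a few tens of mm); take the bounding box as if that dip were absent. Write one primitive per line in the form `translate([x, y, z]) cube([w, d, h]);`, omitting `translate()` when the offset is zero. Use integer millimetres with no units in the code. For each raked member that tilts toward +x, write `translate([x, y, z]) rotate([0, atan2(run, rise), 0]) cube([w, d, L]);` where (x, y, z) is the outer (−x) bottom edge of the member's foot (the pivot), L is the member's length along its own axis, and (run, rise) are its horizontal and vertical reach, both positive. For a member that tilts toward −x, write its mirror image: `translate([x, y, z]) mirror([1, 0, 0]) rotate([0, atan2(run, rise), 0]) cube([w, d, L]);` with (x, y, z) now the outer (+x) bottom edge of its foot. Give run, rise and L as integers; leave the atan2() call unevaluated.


// leg length = √(171² + 760²) = 779
// right-leg outer foot x = 2·171 + 114 = 456
// beam min-corner = (171, 0, 760)
translate([171, 0, 760]) cube([114, 806, 90]);
translate([0, 76, 0]) rotate([0, atan2(171, 760), 0]) cube([42, 33, 779]);
translate([456, 76, 0]) mirror([1, 0, 0]) rotate([0, atan2(171, 760), 0]) cube([42, 33, 779]);
translate([0, 697, 0]) rotate([0, atan2(171, 760), 0]) cube([42, 33, 779]);
translate([456, 697, 0]) mirror([1, 0, 0]) rotate([0, atan2(171, 760), 0]) cube([42, 33, 779]);


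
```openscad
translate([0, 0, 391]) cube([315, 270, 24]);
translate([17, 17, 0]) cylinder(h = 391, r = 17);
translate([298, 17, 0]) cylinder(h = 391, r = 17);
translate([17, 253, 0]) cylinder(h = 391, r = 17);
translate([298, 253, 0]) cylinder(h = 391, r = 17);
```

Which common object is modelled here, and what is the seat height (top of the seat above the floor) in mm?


A stool. The seat height is 415 mm.

A 315×270×24 slab at z = 391 on four corner cylinders — a stool. The seat top is 391 + 24 = 415 mm.


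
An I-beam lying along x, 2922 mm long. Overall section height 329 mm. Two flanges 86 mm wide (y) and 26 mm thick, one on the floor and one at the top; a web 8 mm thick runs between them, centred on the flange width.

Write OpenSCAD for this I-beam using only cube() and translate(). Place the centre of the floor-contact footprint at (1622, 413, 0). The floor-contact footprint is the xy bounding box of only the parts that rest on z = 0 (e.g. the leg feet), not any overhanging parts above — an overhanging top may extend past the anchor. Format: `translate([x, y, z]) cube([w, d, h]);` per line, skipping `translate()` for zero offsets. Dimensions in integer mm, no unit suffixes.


translate([161, 370, 0]) cube([2922, 86, 26]);
translate([161, 409, 26]) cube([2922, 8, 277]);
translate([161, 370, 303]) cube([2922, 86, 26]);


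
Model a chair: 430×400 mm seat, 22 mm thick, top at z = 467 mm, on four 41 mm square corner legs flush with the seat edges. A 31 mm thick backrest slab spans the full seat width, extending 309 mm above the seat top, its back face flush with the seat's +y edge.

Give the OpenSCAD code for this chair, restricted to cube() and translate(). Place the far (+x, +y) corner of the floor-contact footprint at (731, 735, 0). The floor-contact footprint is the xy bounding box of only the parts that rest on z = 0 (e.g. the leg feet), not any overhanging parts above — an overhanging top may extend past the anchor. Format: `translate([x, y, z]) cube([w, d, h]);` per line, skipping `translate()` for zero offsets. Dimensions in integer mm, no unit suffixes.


translate([301, 335, 445]) cube([430, 400, 22]);
translate([301, 335, 0]) cube([41, 41, 445]);
translate([690, 335, 0]) cube([41, 41, 445]);
translate([301, 694, 0]) cube([41, 41, 445]);
translate([690, 694, 0]) cube([41, 41, 445]);
translate([301, 704, 467]) cube([430, 31, 309]);


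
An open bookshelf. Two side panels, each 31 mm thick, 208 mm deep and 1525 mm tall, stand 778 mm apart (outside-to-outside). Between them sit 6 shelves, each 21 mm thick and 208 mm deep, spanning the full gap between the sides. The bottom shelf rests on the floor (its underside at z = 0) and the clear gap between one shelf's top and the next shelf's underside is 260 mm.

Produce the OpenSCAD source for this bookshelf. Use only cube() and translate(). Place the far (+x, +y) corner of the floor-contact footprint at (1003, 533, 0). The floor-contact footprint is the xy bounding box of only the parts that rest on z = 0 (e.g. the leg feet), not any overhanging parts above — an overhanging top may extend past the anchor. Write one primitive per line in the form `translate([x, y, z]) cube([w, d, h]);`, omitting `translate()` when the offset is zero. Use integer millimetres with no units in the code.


translate([225, 325, 0]) cube([31, 208, 1525]);
translate([972, 325, 0]) cube([31, 208, 1525]);
translate([256, 325, 0]) cube([716, 208, 21]);
translate([256, 325, 281]) cube([716, 208, 21]);
translate([256, 325, 562]) cube([716, 208, 21]);
translate([256, 325, 843]) cube([716, 208, 21]);
translate([256, 325, 1124]) cube([716, 208, 21]);
translate([256, 325, 1405]) cube([716, 208, 21]);


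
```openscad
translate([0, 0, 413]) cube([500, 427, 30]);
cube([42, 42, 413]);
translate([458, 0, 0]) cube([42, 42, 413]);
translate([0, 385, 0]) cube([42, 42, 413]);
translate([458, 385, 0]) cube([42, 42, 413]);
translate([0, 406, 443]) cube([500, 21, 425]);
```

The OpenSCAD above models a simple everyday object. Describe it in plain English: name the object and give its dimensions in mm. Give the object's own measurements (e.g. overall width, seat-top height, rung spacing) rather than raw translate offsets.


A chair. The seat is a 500×427×30 mm slab with its top at z = 443 mm, on four 42×42 mm corner legs (flush with the seat edges, standing on z = 0). A flat backrest 21 mm thick, 425 mm tall, spans the full seat width and rises from the seat top along its +y edge, rear face flush with the rear of the seat.


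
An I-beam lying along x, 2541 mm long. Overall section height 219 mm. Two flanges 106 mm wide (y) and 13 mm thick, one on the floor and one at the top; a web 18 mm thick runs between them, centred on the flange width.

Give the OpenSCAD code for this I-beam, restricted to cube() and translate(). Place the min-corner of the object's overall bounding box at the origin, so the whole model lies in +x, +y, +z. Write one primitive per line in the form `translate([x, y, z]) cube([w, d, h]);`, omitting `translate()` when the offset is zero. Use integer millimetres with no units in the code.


cube([2541, 106, 13]);
translate([0, 44, 13]) cube([2541, 18, 193]);
translate([0, 0, 206]) cube([2541, 106, 13]);


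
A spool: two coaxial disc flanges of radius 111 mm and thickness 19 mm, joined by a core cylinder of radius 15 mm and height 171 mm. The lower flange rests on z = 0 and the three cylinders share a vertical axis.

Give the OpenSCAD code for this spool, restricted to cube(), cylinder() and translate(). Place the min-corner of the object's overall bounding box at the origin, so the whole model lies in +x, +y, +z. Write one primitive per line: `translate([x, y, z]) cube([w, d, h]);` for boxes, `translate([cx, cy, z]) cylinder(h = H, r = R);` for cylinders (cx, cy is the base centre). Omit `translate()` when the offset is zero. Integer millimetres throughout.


translate([111, 111, 0]) cylinder(h = 19, r = 111);
translate([111, 111, 19]) cylinder(h = 171, r = 15);
translate([111, 111, 190]) cylinder(h = 19, r = 111);


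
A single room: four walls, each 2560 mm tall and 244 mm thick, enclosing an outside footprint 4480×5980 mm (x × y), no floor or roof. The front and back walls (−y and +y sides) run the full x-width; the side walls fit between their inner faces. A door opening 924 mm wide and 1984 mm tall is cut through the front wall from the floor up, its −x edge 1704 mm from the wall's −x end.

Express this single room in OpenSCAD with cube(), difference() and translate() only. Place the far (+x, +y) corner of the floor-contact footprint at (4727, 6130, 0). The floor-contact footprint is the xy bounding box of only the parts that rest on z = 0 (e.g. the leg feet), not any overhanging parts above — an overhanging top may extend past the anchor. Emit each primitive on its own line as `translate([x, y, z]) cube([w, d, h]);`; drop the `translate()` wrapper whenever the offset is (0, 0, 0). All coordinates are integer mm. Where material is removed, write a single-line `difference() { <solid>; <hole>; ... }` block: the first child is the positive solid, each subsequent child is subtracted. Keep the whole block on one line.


difference() { translate([247, 150, 0]) cube([4480, 244, 2560]); translate([1951, 150, 0]) cube([924, 244, 1984]); }
translate([247, 5886, 0]) cube([4480, 244, 2560]);
translate([247, 394, 0]) cube([244, 5492, 2560]);
translate([4483, 394, 0]) cube([244, 5492, 2560]);


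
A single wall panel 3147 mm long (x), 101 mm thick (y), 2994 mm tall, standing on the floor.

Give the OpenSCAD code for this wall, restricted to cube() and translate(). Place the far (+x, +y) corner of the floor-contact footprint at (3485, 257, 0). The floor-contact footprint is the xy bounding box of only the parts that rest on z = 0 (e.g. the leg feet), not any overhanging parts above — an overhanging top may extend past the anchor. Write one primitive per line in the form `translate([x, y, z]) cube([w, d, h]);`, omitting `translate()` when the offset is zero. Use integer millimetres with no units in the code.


translate([338, 156, 0]) cube([3147, 101, 2994]);


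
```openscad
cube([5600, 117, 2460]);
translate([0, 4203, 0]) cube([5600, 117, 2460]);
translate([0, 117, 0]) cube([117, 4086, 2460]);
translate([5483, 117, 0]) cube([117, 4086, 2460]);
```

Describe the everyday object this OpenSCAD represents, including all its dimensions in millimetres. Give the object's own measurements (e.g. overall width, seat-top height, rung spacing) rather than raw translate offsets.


The wall frame of a small rectangular building: four walls, each 2460 mm tall and 117 mm thick, enclosing a footprint 5600 mm (x) by 4320 mm (y) outside-to-outside, with no floor or roof. The front and back walls (the −y and +y sides) span the full width; the two side walls fit between them.


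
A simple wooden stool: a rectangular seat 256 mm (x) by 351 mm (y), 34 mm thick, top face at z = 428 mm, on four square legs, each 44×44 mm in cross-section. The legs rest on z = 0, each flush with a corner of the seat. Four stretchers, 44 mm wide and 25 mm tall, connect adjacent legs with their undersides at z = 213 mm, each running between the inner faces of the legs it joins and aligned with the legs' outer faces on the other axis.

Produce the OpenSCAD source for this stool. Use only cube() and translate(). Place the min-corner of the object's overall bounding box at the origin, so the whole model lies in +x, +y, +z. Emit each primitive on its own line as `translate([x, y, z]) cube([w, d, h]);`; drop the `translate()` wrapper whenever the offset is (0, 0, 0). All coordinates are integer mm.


// leg_h = 428 - 34 = 394
// stretcher span = 256 - 2*44 = 168
translate([0, 0, 394]) cube([256, 351, 34]);
cube([44, 44, 394]);
translate([212, 0, 0]) cube([44, 44, 394]);
translate([0, 307, 0]) cube([44, 44, 394]);
translate([212, 307, 0]) cube([44, 44, 394]);
translate([44, 0, 213]) cube([168, 44, 25]);
translate([44, 307, 213]) cube([168, 44, 25]);
translate([0, 44, 213]) cube([44, 263, 25]);
translate([212, 44, 213]) cube([44, 263, 25]);


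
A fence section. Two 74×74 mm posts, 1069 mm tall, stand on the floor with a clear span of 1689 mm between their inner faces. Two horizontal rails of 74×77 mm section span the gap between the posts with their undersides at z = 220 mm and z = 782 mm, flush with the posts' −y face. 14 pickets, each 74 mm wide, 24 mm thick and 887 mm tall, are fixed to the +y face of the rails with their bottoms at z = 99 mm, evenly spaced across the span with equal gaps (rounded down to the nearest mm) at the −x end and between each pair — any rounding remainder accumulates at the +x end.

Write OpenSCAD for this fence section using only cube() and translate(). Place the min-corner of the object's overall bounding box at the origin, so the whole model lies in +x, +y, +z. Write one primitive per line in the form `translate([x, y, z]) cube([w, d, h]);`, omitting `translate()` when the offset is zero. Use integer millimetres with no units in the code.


cube([74, 74, 1069]);
translate([1763, 0, 0]) cube([74, 74, 1069]);
translate([74, 0, 220]) cube([1689, 74, 77]);
translate([74, 0, 782]) cube([1689, 74, 77]);
translate([117, 74, 99]) cube([74, 24, 887]);
translate([234, 74, 99]) cube([74, 24, 887]);
translate([351, 74, 99]) cube([74, 24, 887]);
translate([468, 74, 99]) cube([74, 24, 887]);
translate([585, 74, 99]) cube([74, 24, 887]);
translate([702, 74, 99]) cube([74, 24, 887]);
translate([819, 74, 99]) cube([74, 24, 887]);
translate([936, 74, 99]) cube([74, 24, 887]);
translate([1053, 74, 99]) cube([74, 24, 887]);
translate([1170, 74, 99]) cube([74, 24, 887]);
translate([1287, 74, 99]) cube([74, 24, 887]);
translate([1404, 74, 99]) cube([74, 24, 887]);
translate([1521, 74, 99]) cube([74, 24, 887]);
translate([1638, 74, 99]) cube([74, 24, 887]);


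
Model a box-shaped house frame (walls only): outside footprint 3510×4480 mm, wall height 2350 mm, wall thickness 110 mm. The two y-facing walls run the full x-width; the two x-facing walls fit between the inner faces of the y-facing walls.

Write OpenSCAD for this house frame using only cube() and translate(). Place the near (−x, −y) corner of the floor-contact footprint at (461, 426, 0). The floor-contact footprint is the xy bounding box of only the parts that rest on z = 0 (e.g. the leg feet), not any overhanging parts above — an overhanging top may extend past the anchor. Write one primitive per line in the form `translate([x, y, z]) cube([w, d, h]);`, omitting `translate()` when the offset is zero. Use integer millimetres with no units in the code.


translate([461, 426, 0]) cube([3510, 110, 2350]);
translate([461, 4796, 0]) cube([3510, 110, 2350]);
translate([461, 536, 0]) cube([110, 4260, 2350]);
translate([3861, 536, 0]) cube([110, 4260, 2350]);


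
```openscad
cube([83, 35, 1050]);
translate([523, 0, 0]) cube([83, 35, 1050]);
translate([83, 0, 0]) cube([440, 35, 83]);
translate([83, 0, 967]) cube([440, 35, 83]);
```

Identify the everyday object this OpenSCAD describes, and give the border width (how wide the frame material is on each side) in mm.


A picture frame. The border width is 83 mm.

Four thin pieces enclosing a rectangular opening — a picture frame. The two full-height stiles are 1050 mm tall; the top rail sits at z = 967 and is 83 mm tall, so the border above the opening is 1050 − 967 = 83 mm, matching the stile x-width.


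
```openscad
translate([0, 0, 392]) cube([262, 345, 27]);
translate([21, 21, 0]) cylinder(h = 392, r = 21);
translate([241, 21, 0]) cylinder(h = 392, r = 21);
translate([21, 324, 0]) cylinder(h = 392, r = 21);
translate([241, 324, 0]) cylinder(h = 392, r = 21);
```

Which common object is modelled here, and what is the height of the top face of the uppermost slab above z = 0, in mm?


A stool. The seat height is 419 mm.

A 262×345×27 slab at z = 392 on four corner cylinders — a stool. The seat top is 392 + 27 = 419 mm.


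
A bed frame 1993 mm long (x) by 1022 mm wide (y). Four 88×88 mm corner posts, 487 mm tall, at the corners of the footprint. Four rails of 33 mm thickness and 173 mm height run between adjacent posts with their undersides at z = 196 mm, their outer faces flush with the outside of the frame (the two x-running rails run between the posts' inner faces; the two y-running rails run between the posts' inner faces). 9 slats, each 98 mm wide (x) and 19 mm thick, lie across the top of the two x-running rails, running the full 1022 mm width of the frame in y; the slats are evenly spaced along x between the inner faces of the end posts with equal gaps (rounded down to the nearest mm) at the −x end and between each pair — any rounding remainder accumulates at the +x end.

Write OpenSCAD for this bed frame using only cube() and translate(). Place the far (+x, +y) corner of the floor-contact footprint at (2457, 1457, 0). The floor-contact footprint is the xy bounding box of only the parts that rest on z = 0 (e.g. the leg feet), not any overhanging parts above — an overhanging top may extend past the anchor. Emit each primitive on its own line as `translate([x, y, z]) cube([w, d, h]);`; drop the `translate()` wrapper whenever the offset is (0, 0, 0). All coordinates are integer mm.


// slat z = rail_z + rail_h = 196 + 173 = 369
// slat gap = ⌊(1817 − 9·98) / 10⌋ = 93
translate([464, 435, 0]) cube([88, 88, 487]);
translate([464, 1369, 0]) cube([88, 88, 487]);
translate([2369, 435, 0]) cube([88, 88, 487]);
translate([2369, 1369, 0]) cube([88, 88, 487]);
translate([552, 435, 196]) cube([1817, 33, 173]);
translate([552, 1424, 196]) cube([1817, 33, 173]);
translate([464, 523, 196]) cube([33, 846, 173]);
translate([2424, 523, 196]) cube([33, 846, 173]);
translate([645, 435, 369]) cube([98, 1022, 19]);
translate([836, 435, 369]) cube([98, 1022, 19]);
translate([1027, 435, 369]) cube([98, 1022, 19]);
translate([1218, 435, 369]) cube([98, 1022, 19]);
translate([1409, 435, 369]) cube([98, 1022, 19]);
translate([1600, 435, 369]) cube([98, 1022, 19]);
translate([1791, 435, 369]) cube([98, 1022, 19]);
translate([1982, 435, 369]) cube([98, 1022, 19]);
translate([2173, 435, 369]) cube([98, 1022, 19]);


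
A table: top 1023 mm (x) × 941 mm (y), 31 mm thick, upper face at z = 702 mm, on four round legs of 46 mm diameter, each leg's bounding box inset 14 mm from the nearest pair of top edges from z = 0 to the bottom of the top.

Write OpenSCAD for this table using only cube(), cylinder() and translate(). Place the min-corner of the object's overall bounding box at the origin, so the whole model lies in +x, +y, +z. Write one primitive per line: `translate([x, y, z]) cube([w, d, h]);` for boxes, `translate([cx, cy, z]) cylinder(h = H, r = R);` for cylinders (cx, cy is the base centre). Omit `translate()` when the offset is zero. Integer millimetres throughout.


// leg_h = 702 - 31 = 671
translate([0, 0, 671]) cube([1023, 941, 31]);
translate([37, 37, 0]) cylinder(h = 671, r = 23);
translate([986, 37, 0]) cylinder(h = 671, r = 23);
translate([37, 904, 0]) cylinder(h = 671, r = 23);
translate([986, 904, 0]) cylinder(h = 671, r = 23);


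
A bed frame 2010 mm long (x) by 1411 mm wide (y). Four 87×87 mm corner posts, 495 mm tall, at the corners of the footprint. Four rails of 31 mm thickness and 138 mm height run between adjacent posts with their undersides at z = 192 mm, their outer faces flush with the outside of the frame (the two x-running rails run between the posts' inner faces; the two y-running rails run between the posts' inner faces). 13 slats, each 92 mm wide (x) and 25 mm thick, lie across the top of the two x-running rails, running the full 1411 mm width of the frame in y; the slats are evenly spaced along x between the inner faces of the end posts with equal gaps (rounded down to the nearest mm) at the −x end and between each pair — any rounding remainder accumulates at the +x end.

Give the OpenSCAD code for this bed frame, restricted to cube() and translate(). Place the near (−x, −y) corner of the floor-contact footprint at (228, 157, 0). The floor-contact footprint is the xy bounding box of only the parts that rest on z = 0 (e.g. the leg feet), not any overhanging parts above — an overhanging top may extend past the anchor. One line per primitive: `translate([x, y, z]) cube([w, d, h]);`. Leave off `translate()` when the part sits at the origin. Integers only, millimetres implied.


// slat z = rail_z + rail_h = 192 + 138 = 330
// slat gap = ⌊(1836 − 13·92) / 14⌋ = 45
translate([228, 157, 0]) cube([87, 87, 495]);
translate([228, 1481, 0]) cube([87, 87, 495]);
translate([2151, 157, 0]) cube([87, 87, 495]);
translate([2151, 1481, 0]) cube([87, 87, 495]);
translate([315, 157, 192]) cube([1836, 31, 138]);
translate([315, 1537, 192]) cube([1836, 31, 138]);
translate([228, 244, 192]) cube([31, 1237, 138]);
translate([2207, 244, 192]) cube([31, 1237, 138]);
translate([360, 157, 330]) cube([92, 1411, 25]);
translate([497, 157, 330]) cube([92, 1411, 25]);
translate([634, 157, 330]) cube([92, 1411, 25]);
translate([771, 157, 330]) cube([92, 1411, 25]);
translate([908, 157, 330]) cube([92, 1411, 25]);
translate([1045, 157, 330]) cube([92, 1411, 25]);
translate([1182, 157, 330]) cube([92, 1411, 25]);
translate([1319, 157, 330]) cube([92, 1411, 25]);
translate([1456, 157, 330]) cube([92, 1411, 25]);
translate([1593, 157, 330]) cube([92, 1411, 25]);
translate([1730, 157, 330]) cube([92, 1411, 25]);
translate([1867, 157, 330]) cube([92, 1411, 25]);
translate([2004, 157, 330]) cube([92, 1411, 25]);


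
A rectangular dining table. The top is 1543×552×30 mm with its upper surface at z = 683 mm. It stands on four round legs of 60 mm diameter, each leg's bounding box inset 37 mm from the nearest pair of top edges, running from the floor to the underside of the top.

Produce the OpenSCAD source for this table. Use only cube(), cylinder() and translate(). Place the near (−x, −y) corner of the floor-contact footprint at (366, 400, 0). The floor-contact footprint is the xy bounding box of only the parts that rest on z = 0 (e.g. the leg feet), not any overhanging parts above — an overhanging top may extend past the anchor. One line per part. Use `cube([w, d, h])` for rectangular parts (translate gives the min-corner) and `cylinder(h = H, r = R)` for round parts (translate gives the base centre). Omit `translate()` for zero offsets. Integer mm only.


translate([329, 363, 653]) cube([1543, 552, 30]);
translate([396, 430, 0]) cylinder(h = 653, r = 30);
translate([1805, 430, 0]) cylinder(h = 653, r = 30);
translate([396, 848, 0]) cylinder(h = 653, r = 30);
translate([1805, 848, 0]) cylinder(h = 653, r = 30);


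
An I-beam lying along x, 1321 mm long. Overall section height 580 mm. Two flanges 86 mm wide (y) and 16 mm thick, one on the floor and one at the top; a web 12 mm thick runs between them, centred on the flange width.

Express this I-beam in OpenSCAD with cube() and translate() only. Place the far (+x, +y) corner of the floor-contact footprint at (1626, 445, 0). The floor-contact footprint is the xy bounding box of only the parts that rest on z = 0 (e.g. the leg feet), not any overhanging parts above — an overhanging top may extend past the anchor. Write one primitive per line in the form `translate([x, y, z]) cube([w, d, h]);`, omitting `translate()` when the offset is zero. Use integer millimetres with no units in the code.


translate([305, 359, 0]) cube([1321, 86, 16]);
translate([305, 396, 16]) cube([1321, 12, 548]);
translate([305, 359, 564]) cube([1321, 86, 16]);


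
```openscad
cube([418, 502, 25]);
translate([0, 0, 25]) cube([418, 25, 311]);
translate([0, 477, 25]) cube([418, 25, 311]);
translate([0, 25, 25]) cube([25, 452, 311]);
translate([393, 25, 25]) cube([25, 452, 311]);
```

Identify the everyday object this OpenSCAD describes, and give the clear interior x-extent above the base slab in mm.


An open box. The internal width is 368 mm.

A 418×502 base slab with four walls standing on it — an open box. The base is 418 mm wide and the walls are 25 mm thick, so the internal width is 418 − 2 × 25 = 368 mm.


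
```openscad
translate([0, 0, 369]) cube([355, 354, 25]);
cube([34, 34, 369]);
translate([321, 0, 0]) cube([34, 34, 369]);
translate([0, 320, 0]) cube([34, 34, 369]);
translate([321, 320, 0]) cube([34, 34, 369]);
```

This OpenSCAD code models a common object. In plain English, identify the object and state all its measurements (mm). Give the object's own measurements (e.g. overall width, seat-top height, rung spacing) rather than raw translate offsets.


A four-legged stool. The seat is a 355×354×25 mm slab whose top surface is at z = 394 mm; four square legs, each 34×34 mm in cross-section, run from the floor (z = 0) to the underside of the seat, each flush with a corner of the seat.


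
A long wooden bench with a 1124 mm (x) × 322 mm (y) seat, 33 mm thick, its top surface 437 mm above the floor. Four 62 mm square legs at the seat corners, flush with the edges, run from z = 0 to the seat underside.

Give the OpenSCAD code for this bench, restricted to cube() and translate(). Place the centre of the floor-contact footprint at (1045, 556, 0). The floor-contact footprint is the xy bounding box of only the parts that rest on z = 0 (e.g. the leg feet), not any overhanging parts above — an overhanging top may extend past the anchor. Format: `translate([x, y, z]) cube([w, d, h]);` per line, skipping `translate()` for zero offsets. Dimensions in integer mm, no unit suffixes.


// leg_h = 437 − 33 = 404
translate([483, 395, 404]) cube([1124, 322, 33]);
translate([483, 395, 0]) cube([62, 62, 404]);
translate([483, 655, 0]) cube([62, 62, 404]);
translate([1545, 395, 0]) cube([62, 62, 404]);
translate([1545, 655, 0]) cube([62, 62, 404]);
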